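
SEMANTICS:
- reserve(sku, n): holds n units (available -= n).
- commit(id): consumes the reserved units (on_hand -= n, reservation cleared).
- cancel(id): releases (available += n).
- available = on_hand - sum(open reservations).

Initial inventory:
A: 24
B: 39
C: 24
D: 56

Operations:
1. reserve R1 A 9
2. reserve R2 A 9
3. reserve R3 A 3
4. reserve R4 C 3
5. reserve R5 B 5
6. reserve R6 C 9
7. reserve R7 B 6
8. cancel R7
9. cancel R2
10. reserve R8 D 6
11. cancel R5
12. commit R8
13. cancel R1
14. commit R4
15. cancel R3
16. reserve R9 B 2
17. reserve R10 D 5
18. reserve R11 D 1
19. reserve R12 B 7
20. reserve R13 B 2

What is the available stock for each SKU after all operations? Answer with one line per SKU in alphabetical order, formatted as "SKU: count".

Step 1: reserve R1 A 9 -> on_hand[A=24 B=39 C=24 D=56] avail[A=15 B=39 C=24 D=56] open={R1}
Step 2: reserve R2 A 9 -> on_hand[A=24 B=39 C=24 D=56] avail[A=6 B=39 C=24 D=56] open={R1,R2}
Step 3: reserve R3 A 3 -> on_hand[A=24 B=39 C=24 D=56] avail[A=3 B=39 C=24 D=56] open={R1,R2,R3}
Step 4: reserve R4 C 3 -> on_hand[A=24 B=39 C=24 D=56] avail[A=3 B=39 C=21 D=56] open={R1,R2,R3,R4}
Step 5: reserve R5 B 5 -> on_hand[A=24 B=39 C=24 D=56] avail[A=3 B=34 C=21 D=56] open={R1,R2,R3,R4,R5}
Step 6: reserve R6 C 9 -> on_hand[A=24 B=39 C=24 D=56] avail[A=3 B=34 C=12 D=56] open={R1,R2,R3,R4,R5,R6}
Step 7: reserve R7 B 6 -> on_hand[A=24 B=39 C=24 D=56] avail[A=3 B=28 C=12 D=56] open={R1,R2,R3,R4,R5,R6,R7}
Step 8: cancel R7 -> on_hand[A=24 B=39 C=24 D=56] avail[A=3 B=34 C=12 D=56] open={R1,R2,R3,R4,R5,R6}
Step 9: cancel R2 -> on_hand[A=24 B=39 C=24 D=56] avail[A=12 B=34 C=12 D=56] open={R1,R3,R4,R5,R6}
Step 10: reserve R8 D 6 -> on_hand[A=24 B=39 C=24 D=56] avail[A=12 B=34 C=12 D=50] open={R1,R3,R4,R5,R6,R8}
Step 11: cancel R5 -> on_hand[A=24 B=39 C=24 D=56] avail[A=12 B=39 C=12 D=50] open={R1,R3,R4,R6,R8}
Step 12: commit R8 -> on_hand[A=24 B=39 C=24 D=50] avail[A=12 B=39 C=12 D=50] open={R1,R3,R4,R6}
Step 13: cancel R1 -> on_hand[A=24 B=39 C=24 D=50] avail[A=21 B=39 C=12 D=50] open={R3,R4,R6}
Step 14: commit R4 -> on_hand[A=24 B=39 C=21 D=50] avail[A=21 B=39 C=12 D=50] open={R3,R6}
Step 15: cancel R3 -> on_hand[A=24 B=39 C=21 D=50] avail[A=24 B=39 C=12 D=50] open={R6}
Step 16: reserve R9 B 2 -> on_hand[A=24 B=39 C=21 D=50] avail[A=24 B=37 C=12 D=50] open={R6,R9}
Step 17: reserve R10 D 5 -> on_hand[A=24 B=39 C=21 D=50] avail[A=24 B=37 C=12 D=45] open={R10,R6,R9}
Step 18: reserve R11 D 1 -> on_hand[A=24 B=39 C=21 D=50] avail[A=24 B=37 C=12 D=44] open={R10,R11,R6,R9}
Step 19: reserve R12 B 7 -> on_hand[A=24 B=39 C=21 D=50] avail[A=24 B=30 C=12 D=44] open={R10,R11,R12,R6,R9}
Step 20: reserve R13 B 2 -> on_hand[A=24 B=39 C=21 D=50] avail[A=24 B=28 C=12 D=44] open={R10,R11,R12,R13,R6,R9}

Answer: A: 24
B: 28
C: 12
D: 44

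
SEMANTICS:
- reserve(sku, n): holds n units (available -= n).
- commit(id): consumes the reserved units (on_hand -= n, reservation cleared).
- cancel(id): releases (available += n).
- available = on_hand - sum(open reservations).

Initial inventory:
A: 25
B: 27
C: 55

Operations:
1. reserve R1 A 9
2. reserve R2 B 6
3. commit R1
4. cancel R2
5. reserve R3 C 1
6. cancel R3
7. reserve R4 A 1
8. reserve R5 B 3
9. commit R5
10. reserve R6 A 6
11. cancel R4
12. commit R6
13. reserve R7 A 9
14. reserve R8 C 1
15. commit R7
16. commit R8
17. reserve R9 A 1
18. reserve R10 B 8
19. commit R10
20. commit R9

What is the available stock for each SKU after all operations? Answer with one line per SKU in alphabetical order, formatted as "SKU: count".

Step 1: reserve R1 A 9 -> on_hand[A=25 B=27 C=55] avail[A=16 B=27 C=55] open={R1}
Step 2: reserve R2 B 6 -> on_hand[A=25 B=27 C=55] avail[A=16 B=21 C=55] open={R1,R2}
Step 3: commit R1 -> on_hand[A=16 B=27 C=55] avail[A=16 B=21 C=55] open={R2}
Step 4: cancel R2 -> on_hand[A=16 B=27 C=55] avail[A=16 B=27 C=55] open={}
Step 5: reserve R3 C 1 -> on_hand[A=16 B=27 C=55] avail[A=16 B=27 C=54] open={R3}
Step 6: cancel R3 -> on_hand[A=16 B=27 C=55] avail[A=16 B=27 C=55] open={}
Step 7: reserve R4 A 1 -> on_hand[A=16 B=27 C=55] avail[A=15 B=27 C=55] open={R4}
Step 8: reserve R5 B 3 -> on_hand[A=16 B=27 C=55] avail[A=15 B=24 C=55] open={R4,R5}
Step 9: commit R5 -> on_hand[A=16 B=24 C=55] avail[A=15 B=24 C=55] open={R4}
Step 10: reserve R6 A 6 -> on_hand[A=16 B=24 C=55] avail[A=9 B=24 C=55] open={R4,R6}
Step 11: cancel R4 -> on_hand[A=16 B=24 C=55] avail[A=10 B=24 C=55] open={R6}
Step 12: commit R6 -> on_hand[A=10 B=24 C=55] avail[A=10 B=24 C=55] open={}
Step 13: reserve R7 A 9 -> on_hand[A=10 B=24 C=55] avail[A=1 B=24 C=55] open={R7}
Step 14: reserve R8 C 1 -> on_hand[A=10 B=24 C=55] avail[A=1 B=24 C=54] open={R7,R8}
Step 15: commit R7 -> on_hand[A=1 B=24 C=55] avail[A=1 B=24 C=54] open={R8}
Step 16: commit R8 -> on_hand[A=1 B=24 C=54] avail[A=1 B=24 C=54] open={}
Step 17: reserve R9 A 1 -> on_hand[A=1 B=24 C=54] avail[A=0 B=24 C=54] open={R9}
Step 18: reserve R10 B 8 -> on_hand[A=1 B=24 C=54] avail[A=0 B=16 C=54] open={R10,R9}
Step 19: commit R10 -> on_hand[A=1 B=16 C=54] avail[A=0 B=16 C=54] open={R9}
Step 20: commit R9 -> on_hand[A=0 B=16 C=54] avail[A=0 B=16 C=54] open={}

Answer: A: 0
B: 16
C: 54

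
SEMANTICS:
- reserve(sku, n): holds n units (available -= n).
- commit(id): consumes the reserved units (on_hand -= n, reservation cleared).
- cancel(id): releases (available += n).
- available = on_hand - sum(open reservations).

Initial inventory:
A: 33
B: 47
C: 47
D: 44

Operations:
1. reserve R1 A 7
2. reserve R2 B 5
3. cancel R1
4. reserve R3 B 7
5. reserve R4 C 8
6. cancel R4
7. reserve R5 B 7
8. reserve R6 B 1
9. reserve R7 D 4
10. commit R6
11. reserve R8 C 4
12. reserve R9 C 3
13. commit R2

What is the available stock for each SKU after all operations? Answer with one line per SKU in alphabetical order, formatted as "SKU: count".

Step 1: reserve R1 A 7 -> on_hand[A=33 B=47 C=47 D=44] avail[A=26 B=47 C=47 D=44] open={R1}
Step 2: reserve R2 B 5 -> on_hand[A=33 B=47 C=47 D=44] avail[A=26 B=42 C=47 D=44] open={R1,R2}
Step 3: cancel R1 -> on_hand[A=33 B=47 C=47 D=44] avail[A=33 B=42 C=47 D=44] open={R2}
Step 4: reserve R3 B 7 -> on_hand[A=33 B=47 C=47 D=44] avail[A=33 B=35 C=47 D=44] open={R2,R3}
Step 5: reserve R4 C 8 -> on_hand[A=33 B=47 C=47 D=44] avail[A=33 B=35 C=39 D=44] open={R2,R3,R4}
Step 6: cancel R4 -> on_hand[A=33 B=47 C=47 D=44] avail[A=33 B=35 C=47 D=44] open={R2,R3}
Step 7: reserve R5 B 7 -> on_hand[A=33 B=47 C=47 D=44] avail[A=33 B=28 C=47 D=44] open={R2,R3,R5}
Step 8: reserve R6 B 1 -> on_hand[A=33 B=47 C=47 D=44] avail[A=33 B=27 C=47 D=44] open={R2,R3,R5,R6}
Step 9: reserve R7 D 4 -> on_hand[A=33 B=47 C=47 D=44] avail[A=33 B=27 C=47 D=40] open={R2,R3,R5,R6,R7}
Step 10: commit R6 -> on_hand[A=33 B=46 C=47 D=44] avail[A=33 B=27 C=47 D=40] open={R2,R3,R5,R7}
Step 11: reserve R8 C 4 -> on_hand[A=33 B=46 C=47 D=44] avail[A=33 B=27 C=43 D=40] open={R2,R3,R5,R7,R8}
Step 12: reserve R9 C 3 -> on_hand[A=33 B=46 C=47 D=44] avail[A=33 B=27 C=40 D=40] open={R2,R3,R5,R7,R8,R9}
Step 13: commit R2 -> on_hand[A=33 B=41 C=47 D=44] avail[A=33 B=27 C=40 D=40] open={R3,R5,R7,R8,R9}

Answer: A: 33
B: 27
C: 40
D: 40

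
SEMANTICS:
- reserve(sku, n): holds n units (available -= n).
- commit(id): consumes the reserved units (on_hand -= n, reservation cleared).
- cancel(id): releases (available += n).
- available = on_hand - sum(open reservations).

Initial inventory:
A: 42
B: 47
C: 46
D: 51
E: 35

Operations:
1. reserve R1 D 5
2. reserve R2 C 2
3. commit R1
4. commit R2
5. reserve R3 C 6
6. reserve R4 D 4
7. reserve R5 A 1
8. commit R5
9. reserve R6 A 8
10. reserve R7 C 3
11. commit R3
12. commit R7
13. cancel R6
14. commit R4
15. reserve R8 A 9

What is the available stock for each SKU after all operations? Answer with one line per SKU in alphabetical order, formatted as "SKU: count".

Answer: A: 32
B: 47
C: 35
D: 42
E: 35

Derivation:
Step 1: reserve R1 D 5 -> on_hand[A=42 B=47 C=46 D=51 E=35] avail[A=42 B=47 C=46 D=46 E=35] open={R1}
Step 2: reserve R2 C 2 -> on_hand[A=42 B=47 C=46 D=51 E=35] avail[A=42 B=47 C=44 D=46 E=35] open={R1,R2}
Step 3: commit R1 -> on_hand[A=42 B=47 C=46 D=46 E=35] avail[A=42 B=47 C=44 D=46 E=35] open={R2}
Step 4: commit R2 -> on_hand[A=42 B=47 C=44 D=46 E=35] avail[A=42 B=47 C=44 D=46 E=35] open={}
Step 5: reserve R3 C 6 -> on_hand[A=42 B=47 C=44 D=46 E=35] avail[A=42 B=47 C=38 D=46 E=35] open={R3}
Step 6: reserve R4 D 4 -> on_hand[A=42 B=47 C=44 D=46 E=35] avail[A=42 B=47 C=38 D=42 E=35] open={R3,R4}
Step 7: reserve R5 A 1 -> on_hand[A=42 B=47 C=44 D=46 E=35] avail[A=41 B=47 C=38 D=42 E=35] open={R3,R4,R5}
Step 8: commit R5 -> on_hand[A=41 B=47 C=44 D=46 E=35] avail[A=41 B=47 C=38 D=42 E=35] open={R3,R4}
Step 9: reserve R6 A 8 -> on_hand[A=41 B=47 C=44 D=46 E=35] avail[A=33 B=47 C=38 D=42 E=35] open={R3,R4,R6}
Step 10: reserve R7 C 3 -> on_hand[A=41 B=47 C=44 D=46 E=35] avail[A=33 B=47 C=35 D=42 E=35] open={R3,R4,R6,R7}
Step 11: commit R3 -> on_hand[A=41 B=47 C=38 D=46 E=35] avail[A=33 B=47 C=35 D=42 E=35] open={R4,R6,R7}
Step 12: commit R7 -> on_hand[A=41 B=47 C=35 D=46 E=35] avail[A=33 B=47 C=35 D=42 E=35] open={R4,R6}
Step 13: cancel R6 -> on_hand[A=41 B=47 C=35 D=46 E=35] avail[A=41 B=47 C=35 D=42 E=35] open={R4}
Step 14: commit R4 -> on_hand[A=41 B=47 C=35 D=42 E=35] avail[A=41 B=47 C=35 D=42 E=35] open={}
Step 15: reserve R8 A 9 -> on_hand[A=41 B=47 C=35 D=42 E=35] avail[A=32 B=47 C=35 D=42 E=35] open={R8}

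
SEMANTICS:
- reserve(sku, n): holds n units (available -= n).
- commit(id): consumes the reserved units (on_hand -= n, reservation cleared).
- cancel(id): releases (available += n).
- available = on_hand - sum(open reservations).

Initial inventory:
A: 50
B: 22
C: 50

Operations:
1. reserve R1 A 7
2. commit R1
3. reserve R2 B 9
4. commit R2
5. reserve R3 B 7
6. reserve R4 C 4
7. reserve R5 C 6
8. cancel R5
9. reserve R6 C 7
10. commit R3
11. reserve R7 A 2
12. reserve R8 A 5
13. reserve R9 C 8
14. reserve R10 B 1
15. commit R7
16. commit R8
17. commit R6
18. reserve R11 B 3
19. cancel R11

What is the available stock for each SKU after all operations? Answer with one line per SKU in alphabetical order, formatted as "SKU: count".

Step 1: reserve R1 A 7 -> on_hand[A=50 B=22 C=50] avail[A=43 B=22 C=50] open={R1}
Step 2: commit R1 -> on_hand[A=43 B=22 C=50] avail[A=43 B=22 C=50] open={}
Step 3: reserve R2 B 9 -> on_hand[A=43 B=22 C=50] avail[A=43 B=13 C=50] open={R2}
Step 4: commit R2 -> on_hand[A=43 B=13 C=50] avail[A=43 B=13 C=50] open={}
Step 5: reserve R3 B 7 -> on_hand[A=43 B=13 C=50] avail[A=43 B=6 C=50] open={R3}
Step 6: reserve R4 C 4 -> on_hand[A=43 B=13 C=50] avail[A=43 B=6 C=46] open={R3,R4}
Step 7: reserve R5 C 6 -> on_hand[A=43 B=13 C=50] avail[A=43 B=6 C=40] open={R3,R4,R5}
Step 8: cancel R5 -> on_hand[A=43 B=13 C=50] avail[A=43 B=6 C=46] open={R3,R4}
Step 9: reserve R6 C 7 -> on_hand[A=43 B=13 C=50] avail[A=43 B=6 C=39] open={R3,R4,R6}
Step 10: commit R3 -> on_hand[A=43 B=6 C=50] avail[A=43 B=6 C=39] open={R4,R6}
Step 11: reserve R7 A 2 -> on_hand[A=43 B=6 C=50] avail[A=41 B=6 C=39] open={R4,R6,R7}
Step 12: reserve R8 A 5 -> on_hand[A=43 B=6 C=50] avail[A=36 B=6 C=39] open={R4,R6,R7,R8}
Step 13: reserve R9 C 8 -> on_hand[A=43 B=6 C=50] avail[A=36 B=6 C=31] open={R4,R6,R7,R8,R9}
Step 14: reserve R10 B 1 -> on_hand[A=43 B=6 C=50] avail[A=36 B=5 C=31] open={R10,R4,R6,R7,R8,R9}
Step 15: commit R7 -> on_hand[A=41 B=6 C=50] avail[A=36 B=5 C=31] open={R10,R4,R6,R8,R9}
Step 16: commit R8 -> on_hand[A=36 B=6 C=50] avail[A=36 B=5 C=31] open={R10,R4,R6,R9}
Step 17: commit R6 -> on_hand[A=36 B=6 C=43] avail[A=36 B=5 C=31] open={R10,R4,R9}
Step 18: reserve R11 B 3 -> on_hand[A=36 B=6 C=43] avail[A=36 B=2 C=31] open={R10,R11,R4,R9}
Step 19: cancel R11 -> on_hand[A=36 B=6 C=43] avail[A=36 B=5 C=31] open={R10,R4,R9}

Answer: A: 36
B: 5
C: 31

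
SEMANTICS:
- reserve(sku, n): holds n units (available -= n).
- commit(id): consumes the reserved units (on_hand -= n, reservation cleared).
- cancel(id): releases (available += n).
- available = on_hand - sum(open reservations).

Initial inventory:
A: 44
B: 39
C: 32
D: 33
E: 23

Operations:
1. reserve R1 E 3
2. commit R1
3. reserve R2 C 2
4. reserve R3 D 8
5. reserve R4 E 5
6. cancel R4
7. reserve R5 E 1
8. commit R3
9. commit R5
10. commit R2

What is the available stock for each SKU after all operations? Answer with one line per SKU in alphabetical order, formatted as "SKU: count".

Answer: A: 44
B: 39
C: 30
D: 25
E: 19

Derivation:
Step 1: reserve R1 E 3 -> on_hand[A=44 B=39 C=32 D=33 E=23] avail[A=44 B=39 C=32 D=33 E=20] open={R1}
Step 2: commit R1 -> on_hand[A=44 B=39 C=32 D=33 E=20] avail[A=44 B=39 C=32 D=33 E=20] open={}
Step 3: reserve R2 C 2 -> on_hand[A=44 B=39 C=32 D=33 E=20] avail[A=44 B=39 C=30 D=33 E=20] open={R2}
Step 4: reserve R3 D 8 -> on_hand[A=44 B=39 C=32 D=33 E=20] avail[A=44 B=39 C=30 D=25 E=20] open={R2,R3}
Step 5: reserve R4 E 5 -> on_hand[A=44 B=39 C=32 D=33 E=20] avail[A=44 B=39 C=30 D=25 E=15] open={R2,R3,R4}
Step 6: cancel R4 -> on_hand[A=44 B=39 C=32 D=33 E=20] avail[A=44 B=39 C=30 D=25 E=20] open={R2,R3}
Step 7: reserve R5 E 1 -> on_hand[A=44 B=39 C=32 D=33 E=20] avail[A=44 B=39 C=30 D=25 E=19] open={R2,R3,R5}
Step 8: commit R3 -> on_hand[A=44 B=39 C=32 D=25 E=20] avail[A=44 B=39 C=30 D=25 E=19] open={R2,R5}
Step 9: commit R5 -> on_hand[A=44 B=39 C=32 D=25 E=19] avail[A=44 B=39 C=30 D=25 E=19] open={R2}
Step 10: commit R2 -> on_hand[A=44 B=39 C=30 D=25 E=19] avail[A=44 B=39 C=30 D=25 E=19] open={}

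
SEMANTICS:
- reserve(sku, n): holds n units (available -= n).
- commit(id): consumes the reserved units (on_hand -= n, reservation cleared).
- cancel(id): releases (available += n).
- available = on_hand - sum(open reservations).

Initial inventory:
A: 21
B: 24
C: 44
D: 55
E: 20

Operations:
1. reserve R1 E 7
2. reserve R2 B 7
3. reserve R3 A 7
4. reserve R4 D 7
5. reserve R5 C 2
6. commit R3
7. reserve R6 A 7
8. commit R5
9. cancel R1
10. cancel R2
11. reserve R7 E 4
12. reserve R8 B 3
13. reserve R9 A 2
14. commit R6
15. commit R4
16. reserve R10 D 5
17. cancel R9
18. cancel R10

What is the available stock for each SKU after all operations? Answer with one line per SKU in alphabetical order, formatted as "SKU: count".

Step 1: reserve R1 E 7 -> on_hand[A=21 B=24 C=44 D=55 E=20] avail[A=21 B=24 C=44 D=55 E=13] open={R1}
Step 2: reserve R2 B 7 -> on_hand[A=21 B=24 C=44 D=55 E=20] avail[A=21 B=17 C=44 D=55 E=13] open={R1,R2}
Step 3: reserve R3 A 7 -> on_hand[A=21 B=24 C=44 D=55 E=20] avail[A=14 B=17 C=44 D=55 E=13] open={R1,R2,R3}
Step 4: reserve R4 D 7 -> on_hand[A=21 B=24 C=44 D=55 E=20] avail[A=14 B=17 C=44 D=48 E=13] open={R1,R2,R3,R4}
Step 5: reserve R5 C 2 -> on_hand[A=21 B=24 C=44 D=55 E=20] avail[A=14 B=17 C=42 D=48 E=13] open={R1,R2,R3,R4,R5}
Step 6: commit R3 -> on_hand[A=14 B=24 C=44 D=55 E=20] avail[A=14 B=17 C=42 D=48 E=13] open={R1,R2,R4,R5}
Step 7: reserve R6 A 7 -> on_hand[A=14 B=24 C=44 D=55 E=20] avail[A=7 B=17 C=42 D=48 E=13] open={R1,R2,R4,R5,R6}
Step 8: commit R5 -> on_hand[A=14 B=24 C=42 D=55 E=20] avail[A=7 B=17 C=42 D=48 E=13] open={R1,R2,R4,R6}
Step 9: cancel R1 -> on_hand[A=14 B=24 C=42 D=55 E=20] avail[A=7 B=17 C=42 D=48 E=20] open={R2,R4,R6}
Step 10: cancel R2 -> on_hand[A=14 B=24 C=42 D=55 E=20] avail[A=7 B=24 C=42 D=48 E=20] open={R4,R6}
Step 11: reserve R7 E 4 -> on_hand[A=14 B=24 C=42 D=55 E=20] avail[A=7 B=24 C=42 D=48 E=16] open={R4,R6,R7}
Step 12: reserve R8 B 3 -> on_hand[A=14 B=24 C=42 D=55 E=20] avail[A=7 B=21 C=42 D=48 E=16] open={R4,R6,R7,R8}
Step 13: reserve R9 A 2 -> on_hand[A=14 B=24 C=42 D=55 E=20] avail[A=5 B=21 C=42 D=48 E=16] open={R4,R6,R7,R8,R9}
Step 14: commit R6 -> on_hand[A=7 B=24 C=42 D=55 E=20] avail[A=5 B=21 C=42 D=48 E=16] open={R4,R7,R8,R9}
Step 15: commit R4 -> on_hand[A=7 B=24 C=42 D=48 E=20] avail[A=5 B=21 C=42 D=48 E=16] open={R7,R8,R9}
Step 16: reserve R10 D 5 -> on_hand[A=7 B=24 C=42 D=48 E=20] avail[A=5 B=21 C=42 D=43 E=16] open={R10,R7,R8,R9}
Step 17: cancel R9 -> on_hand[A=7 B=24 C=42 D=48 E=20] avail[A=7 B=21 C=42 D=43 E=16] open={R10,R7,R8}
Step 18: cancel R10 -> on_hand[A=7 B=24 C=42 D=48 E=20] avail[A=7 B=21 C=42 D=48 E=16] open={R7,R8}

Answer: A: 7
B: 21
C: 42
D: 48
E: 16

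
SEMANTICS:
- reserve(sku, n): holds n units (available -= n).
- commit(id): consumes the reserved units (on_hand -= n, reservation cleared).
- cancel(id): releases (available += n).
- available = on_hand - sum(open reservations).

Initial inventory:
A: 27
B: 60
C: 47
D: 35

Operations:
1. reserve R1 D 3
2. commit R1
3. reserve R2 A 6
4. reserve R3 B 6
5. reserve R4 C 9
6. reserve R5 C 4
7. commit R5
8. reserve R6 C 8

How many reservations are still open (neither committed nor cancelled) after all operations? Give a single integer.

Step 1: reserve R1 D 3 -> on_hand[A=27 B=60 C=47 D=35] avail[A=27 B=60 C=47 D=32] open={R1}
Step 2: commit R1 -> on_hand[A=27 B=60 C=47 D=32] avail[A=27 B=60 C=47 D=32] open={}
Step 3: reserve R2 A 6 -> on_hand[A=27 B=60 C=47 D=32] avail[A=21 B=60 C=47 D=32] open={R2}
Step 4: reserve R3 B 6 -> on_hand[A=27 B=60 C=47 D=32] avail[A=21 B=54 C=47 D=32] open={R2,R3}
Step 5: reserve R4 C 9 -> on_hand[A=27 B=60 C=47 D=32] avail[A=21 B=54 C=38 D=32] open={R2,R3,R4}
Step 6: reserve R5 C 4 -> on_hand[A=27 B=60 C=47 D=32] avail[A=21 B=54 C=34 D=32] open={R2,R3,R4,R5}
Step 7: commit R5 -> on_hand[A=27 B=60 C=43 D=32] avail[A=21 B=54 C=34 D=32] open={R2,R3,R4}
Step 8: reserve R6 C 8 -> on_hand[A=27 B=60 C=43 D=32] avail[A=21 B=54 C=26 D=32] open={R2,R3,R4,R6}
Open reservations: ['R2', 'R3', 'R4', 'R6'] -> 4

Answer: 4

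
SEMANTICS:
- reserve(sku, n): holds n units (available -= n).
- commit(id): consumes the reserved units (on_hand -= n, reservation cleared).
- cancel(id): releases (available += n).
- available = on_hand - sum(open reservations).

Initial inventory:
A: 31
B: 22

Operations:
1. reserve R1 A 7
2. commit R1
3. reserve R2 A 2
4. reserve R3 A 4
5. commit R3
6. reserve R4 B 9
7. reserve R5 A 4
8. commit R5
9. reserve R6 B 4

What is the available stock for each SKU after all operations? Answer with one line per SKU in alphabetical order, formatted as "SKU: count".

Step 1: reserve R1 A 7 -> on_hand[A=31 B=22] avail[A=24 B=22] open={R1}
Step 2: commit R1 -> on_hand[A=24 B=22] avail[A=24 B=22] open={}
Step 3: reserve R2 A 2 -> on_hand[A=24 B=22] avail[A=22 B=22] open={R2}
Step 4: reserve R3 A 4 -> on_hand[A=24 B=22] avail[A=18 B=22] open={R2,R3}
Step 5: commit R3 -> on_hand[A=20 B=22] avail[A=18 B=22] open={R2}
Step 6: reserve R4 B 9 -> on_hand[A=20 B=22] avail[A=18 B=13] open={R2,R4}
Step 7: reserve R5 A 4 -> on_hand[A=20 B=22] avail[A=14 B=13] open={R2,R4,R5}
Step 8: commit R5 -> on_hand[A=16 B=22] avail[A=14 B=13] open={R2,R4}
Step 9: reserve R6 B 4 -> on_hand[A=16 B=22] avail[A=14 B=9] open={R2,R4,R6}

Answer: A: 14
B: 9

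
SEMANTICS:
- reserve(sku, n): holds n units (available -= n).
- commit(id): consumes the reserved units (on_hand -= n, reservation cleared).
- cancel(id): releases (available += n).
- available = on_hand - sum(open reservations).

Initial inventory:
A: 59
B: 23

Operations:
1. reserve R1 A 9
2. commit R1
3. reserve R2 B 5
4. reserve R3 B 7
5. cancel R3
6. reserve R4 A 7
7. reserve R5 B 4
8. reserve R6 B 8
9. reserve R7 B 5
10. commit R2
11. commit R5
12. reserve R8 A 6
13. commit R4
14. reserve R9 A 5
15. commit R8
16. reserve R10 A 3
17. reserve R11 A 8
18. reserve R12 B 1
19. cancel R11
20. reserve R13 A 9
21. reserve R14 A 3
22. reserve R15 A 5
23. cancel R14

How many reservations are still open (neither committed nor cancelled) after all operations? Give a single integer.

Step 1: reserve R1 A 9 -> on_hand[A=59 B=23] avail[A=50 B=23] open={R1}
Step 2: commit R1 -> on_hand[A=50 B=23] avail[A=50 B=23] open={}
Step 3: reserve R2 B 5 -> on_hand[A=50 B=23] avail[A=50 B=18] open={R2}
Step 4: reserve R3 B 7 -> on_hand[A=50 B=23] avail[A=50 B=11] open={R2,R3}
Step 5: cancel R3 -> on_hand[A=50 B=23] avail[A=50 B=18] open={R2}
Step 6: reserve R4 A 7 -> on_hand[A=50 B=23] avail[A=43 B=18] open={R2,R4}
Step 7: reserve R5 B 4 -> on_hand[A=50 B=23] avail[A=43 B=14] open={R2,R4,R5}
Step 8: reserve R6 B 8 -> on_hand[A=50 B=23] avail[A=43 B=6] open={R2,R4,R5,R6}
Step 9: reserve R7 B 5 -> on_hand[A=50 B=23] avail[A=43 B=1] open={R2,R4,R5,R6,R7}
Step 10: commit R2 -> on_hand[A=50 B=18] avail[A=43 B=1] open={R4,R5,R6,R7}
Step 11: commit R5 -> on_hand[A=50 B=14] avail[A=43 B=1] open={R4,R6,R7}
Step 12: reserve R8 A 6 -> on_hand[A=50 B=14] avail[A=37 B=1] open={R4,R6,R7,R8}
Step 13: commit R4 -> on_hand[A=43 B=14] avail[A=37 B=1] open={R6,R7,R8}
Step 14: reserve R9 A 5 -> on_hand[A=43 B=14] avail[A=32 B=1] open={R6,R7,R8,R9}
Step 15: commit R8 -> on_hand[A=37 B=14] avail[A=32 B=1] open={R6,R7,R9}
Step 16: reserve R10 A 3 -> on_hand[A=37 B=14] avail[A=29 B=1] open={R10,R6,R7,R9}
Step 17: reserve R11 A 8 -> on_hand[A=37 B=14] avail[A=21 B=1] open={R10,R11,R6,R7,R9}
Step 18: reserve R12 B 1 -> on_hand[A=37 B=14] avail[A=21 B=0] open={R10,R11,R12,R6,R7,R9}
Step 19: cancel R11 -> on_hand[A=37 B=14] avail[A=29 B=0] open={R10,R12,R6,R7,R9}
Step 20: reserve R13 A 9 -> on_hand[A=37 B=14] avail[A=20 B=0] open={R10,R12,R13,R6,R7,R9}
Step 21: reserve R14 A 3 -> on_hand[A=37 B=14] avail[A=17 B=0] open={R10,R12,R13,R14,R6,R7,R9}
Step 22: reserve R15 A 5 -> on_hand[A=37 B=14] avail[A=12 B=0] open={R10,R12,R13,R14,R15,R6,R7,R9}
Step 23: cancel R14 -> on_hand[A=37 B=14] avail[A=15 B=0] open={R10,R12,R13,R15,R6,R7,R9}
Open reservations: ['R10', 'R12', 'R13', 'R15', 'R6', 'R7', 'R9'] -> 7

Answer: 7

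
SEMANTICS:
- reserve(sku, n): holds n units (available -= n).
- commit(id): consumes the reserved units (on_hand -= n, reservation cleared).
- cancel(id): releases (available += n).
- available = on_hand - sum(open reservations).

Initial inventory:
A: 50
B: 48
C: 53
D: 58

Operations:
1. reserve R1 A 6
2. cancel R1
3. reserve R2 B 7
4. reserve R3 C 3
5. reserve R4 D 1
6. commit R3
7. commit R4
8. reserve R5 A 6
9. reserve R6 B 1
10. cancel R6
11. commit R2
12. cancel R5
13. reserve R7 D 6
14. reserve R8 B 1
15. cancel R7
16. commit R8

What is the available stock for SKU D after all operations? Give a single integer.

Answer: 57

Derivation:
Step 1: reserve R1 A 6 -> on_hand[A=50 B=48 C=53 D=58] avail[A=44 B=48 C=53 D=58] open={R1}
Step 2: cancel R1 -> on_hand[A=50 B=48 C=53 D=58] avail[A=50 B=48 C=53 D=58] open={}
Step 3: reserve R2 B 7 -> on_hand[A=50 B=48 C=53 D=58] avail[A=50 B=41 C=53 D=58] open={R2}
Step 4: reserve R3 C 3 -> on_hand[A=50 B=48 C=53 D=58] avail[A=50 B=41 C=50 D=58] open={R2,R3}
Step 5: reserve R4 D 1 -> on_hand[A=50 B=48 C=53 D=58] avail[A=50 B=41 C=50 D=57] open={R2,R3,R4}
Step 6: commit R3 -> on_hand[A=50 B=48 C=50 D=58] avail[A=50 B=41 C=50 D=57] open={R2,R4}
Step 7: commit R4 -> on_hand[A=50 B=48 C=50 D=57] avail[A=50 B=41 C=50 D=57] open={R2}
Step 8: reserve R5 A 6 -> on_hand[A=50 B=48 C=50 D=57] avail[A=44 B=41 C=50 D=57] open={R2,R5}
Step 9: reserve R6 B 1 -> on_hand[A=50 B=48 C=50 D=57] avail[A=44 B=40 C=50 D=57] open={R2,R5,R6}
Step 10: cancel R6 -> on_hand[A=50 B=48 C=50 D=57] avail[A=44 B=41 C=50 D=57] open={R2,R5}
Step 11: commit R2 -> on_hand[A=50 B=41 C=50 D=57] avail[A=44 B=41 C=50 D=57] open={R5}
Step 12: cancel R5 -> on_hand[A=50 B=41 C=50 D=57] avail[A=50 B=41 C=50 D=57] open={}
Step 13: reserve R7 D 6 -> on_hand[A=50 B=41 C=50 D=57] avail[A=50 B=41 C=50 D=51] open={R7}
Step 14: reserve R8 B 1 -> on_hand[A=50 B=41 C=50 D=57] avail[A=50 B=40 C=50 D=51] open={R7,R8}
Step 15: cancel R7 -> on_hand[A=50 B=41 C=50 D=57] avail[A=50 B=40 C=50 D=57] open={R8}
Step 16: commit R8 -> on_hand[A=50 B=40 C=50 D=57] avail[A=50 B=40 C=50 D=57] open={}
Final available[D] = 57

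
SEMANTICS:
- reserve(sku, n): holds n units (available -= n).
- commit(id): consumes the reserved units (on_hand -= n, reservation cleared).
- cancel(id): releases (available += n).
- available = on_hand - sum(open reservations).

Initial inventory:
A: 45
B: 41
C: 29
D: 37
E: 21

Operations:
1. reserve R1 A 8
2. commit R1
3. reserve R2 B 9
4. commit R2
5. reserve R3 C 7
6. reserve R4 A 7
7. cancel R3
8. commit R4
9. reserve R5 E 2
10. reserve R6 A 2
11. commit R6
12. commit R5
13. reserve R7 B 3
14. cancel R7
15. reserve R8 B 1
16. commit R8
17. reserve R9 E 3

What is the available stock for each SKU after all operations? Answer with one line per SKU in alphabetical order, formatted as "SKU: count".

Answer: A: 28
B: 31
C: 29
D: 37
E: 16

Derivation:
Step 1: reserve R1 A 8 -> on_hand[A=45 B=41 C=29 D=37 E=21] avail[A=37 B=41 C=29 D=37 E=21] open={R1}
Step 2: commit R1 -> on_hand[A=37 B=41 C=29 D=37 E=21] avail[A=37 B=41 C=29 D=37 E=21] open={}
Step 3: reserve R2 B 9 -> on_hand[A=37 B=41 C=29 D=37 E=21] avail[A=37 B=32 C=29 D=37 E=21] open={R2}
Step 4: commit R2 -> on_hand[A=37 B=32 C=29 D=37 E=21] avail[A=37 B=32 C=29 D=37 E=21] open={}
Step 5: reserve R3 C 7 -> on_hand[A=37 B=32 C=29 D=37 E=21] avail[A=37 B=32 C=22 D=37 E=21] open={R3}
Step 6: reserve R4 A 7 -> on_hand[A=37 B=32 C=29 D=37 E=21] avail[A=30 B=32 C=22 D=37 E=21] open={R3,R4}
Step 7: cancel R3 -> on_hand[A=37 B=32 C=29 D=37 E=21] avail[A=30 B=32 C=29 D=37 E=21] open={R4}
Step 8: commit R4 -> on_hand[A=30 B=32 C=29 D=37 E=21] avail[A=30 B=32 C=29 D=37 E=21] open={}
Step 9: reserve R5 E 2 -> on_hand[A=30 B=32 C=29 D=37 E=21] avail[A=30 B=32 C=29 D=37 E=19] open={R5}
Step 10: reserve R6 A 2 -> on_hand[A=30 B=32 C=29 D=37 E=21] avail[A=28 B=32 C=29 D=37 E=19] open={R5,R6}
Step 11: commit R6 -> on_hand[A=28 B=32 C=29 D=37 E=21] avail[A=28 B=32 C=29 D=37 E=19] open={R5}
Step 12: commit R5 -> on_hand[A=28 B=32 C=29 D=37 E=19] avail[A=28 B=32 C=29 D=37 E=19] open={}
Step 13: reserve R7 B 3 -> on_hand[A=28 B=32 C=29 D=37 E=19] avail[A=28 B=29 C=29 D=37 E=19] open={R7}
Step 14: cancel R7 -> on_hand[A=28 B=32 C=29 D=37 E=19] avail[A=28 B=32 C=29 D=37 E=19] open={}
Step 15: reserve R8 B 1 -> on_hand[A=28 B=32 C=29 D=37 E=19] avail[A=28 B=31 C=29 D=37 E=19] open={R8}
Step 16: commit R8 -> on_hand[A=28 B=31 C=29 D=37 E=19] avail[A=28 B=31 C=29 D=37 E=19] open={}
Step 17: reserve R9 E 3 -> on_hand[A=28 B=31 C=29 D=37 E=19] avail[A=28 B=31 C=29 D=37 E=16] open={R9}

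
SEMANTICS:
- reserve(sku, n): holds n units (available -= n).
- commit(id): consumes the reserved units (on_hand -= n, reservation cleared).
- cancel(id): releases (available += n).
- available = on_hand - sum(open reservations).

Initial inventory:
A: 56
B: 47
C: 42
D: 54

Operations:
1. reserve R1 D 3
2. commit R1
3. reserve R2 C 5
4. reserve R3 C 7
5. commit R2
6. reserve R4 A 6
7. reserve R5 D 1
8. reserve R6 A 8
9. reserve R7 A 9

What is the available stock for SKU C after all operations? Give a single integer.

Step 1: reserve R1 D 3 -> on_hand[A=56 B=47 C=42 D=54] avail[A=56 B=47 C=42 D=51] open={R1}
Step 2: commit R1 -> on_hand[A=56 B=47 C=42 D=51] avail[A=56 B=47 C=42 D=51] open={}
Step 3: reserve R2 C 5 -> on_hand[A=56 B=47 C=42 D=51] avail[A=56 B=47 C=37 D=51] open={R2}
Step 4: reserve R3 C 7 -> on_hand[A=56 B=47 C=42 D=51] avail[A=56 B=47 C=30 D=51] open={R2,R3}
Step 5: commit R2 -> on_hand[A=56 B=47 C=37 D=51] avail[A=56 B=47 C=30 D=51] open={R3}
Step 6: reserve R4 A 6 -> on_hand[A=56 B=47 C=37 D=51] avail[A=50 B=47 C=30 D=51] open={R3,R4}
Step 7: reserve R5 D 1 -> on_hand[A=56 B=47 C=37 D=51] avail[A=50 B=47 C=30 D=50] open={R3,R4,R5}
Step 8: reserve R6 A 8 -> on_hand[A=56 B=47 C=37 D=51] avail[A=42 B=47 C=30 D=50] open={R3,R4,R5,R6}
Step 9: reserve R7 A 9 -> on_hand[A=56 B=47 C=37 D=51] avail[A=33 B=47 C=30 D=50] open={R3,R4,R5,R6,R7}
Final available[C] = 30

Answer: 30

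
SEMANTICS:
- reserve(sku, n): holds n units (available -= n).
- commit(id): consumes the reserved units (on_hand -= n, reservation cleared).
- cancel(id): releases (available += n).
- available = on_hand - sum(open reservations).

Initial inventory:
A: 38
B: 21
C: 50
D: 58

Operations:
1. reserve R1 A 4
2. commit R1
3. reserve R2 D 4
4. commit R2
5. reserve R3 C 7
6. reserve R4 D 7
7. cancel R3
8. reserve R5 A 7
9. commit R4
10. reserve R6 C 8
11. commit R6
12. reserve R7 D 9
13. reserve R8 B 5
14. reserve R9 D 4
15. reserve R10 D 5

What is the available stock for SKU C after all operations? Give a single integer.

Answer: 42

Derivation:
Step 1: reserve R1 A 4 -> on_hand[A=38 B=21 C=50 D=58] avail[A=34 B=21 C=50 D=58] open={R1}
Step 2: commit R1 -> on_hand[A=34 B=21 C=50 D=58] avail[A=34 B=21 C=50 D=58] open={}
Step 3: reserve R2 D 4 -> on_hand[A=34 B=21 C=50 D=58] avail[A=34 B=21 C=50 D=54] open={R2}
Step 4: commit R2 -> on_hand[A=34 B=21 C=50 D=54] avail[A=34 B=21 C=50 D=54] open={}
Step 5: reserve R3 C 7 -> on_hand[A=34 B=21 C=50 D=54] avail[A=34 B=21 C=43 D=54] open={R3}
Step 6: reserve R4 D 7 -> on_hand[A=34 B=21 C=50 D=54] avail[A=34 B=21 C=43 D=47] open={R3,R4}
Step 7: cancel R3 -> on_hand[A=34 B=21 C=50 D=54] avail[A=34 B=21 C=50 D=47] open={R4}
Step 8: reserve R5 A 7 -> on_hand[A=34 B=21 C=50 D=54] avail[A=27 B=21 C=50 D=47] open={R4,R5}
Step 9: commit R4 -> on_hand[A=34 B=21 C=50 D=47] avail[A=27 B=21 C=50 D=47] open={R5}
Step 10: reserve R6 C 8 -> on_hand[A=34 B=21 C=50 D=47] avail[A=27 B=21 C=42 D=47] open={R5,R6}
Step 11: commit R6 -> on_hand[A=34 B=21 C=42 D=47] avail[A=27 B=21 C=42 D=47] open={R5}
Step 12: reserve R7 D 9 -> on_hand[A=34 B=21 C=42 D=47] avail[A=27 B=21 C=42 D=38] open={R5,R7}
Step 13: reserve R8 B 5 -> on_hand[A=34 B=21 C=42 D=47] avail[A=27 B=16 C=42 D=38] open={R5,R7,R8}
Step 14: reserve R9 D 4 -> on_hand[A=34 B=21 C=42 D=47] avail[A=27 B=16 C=42 D=34] open={R5,R7,R8,R9}
Step 15: reserve R10 D 5 -> on_hand[A=34 B=21 C=42 D=47] avail[A=27 B=16 C=42 D=29] open={R10,R5,R7,R8,R9}
Final available[C] = 42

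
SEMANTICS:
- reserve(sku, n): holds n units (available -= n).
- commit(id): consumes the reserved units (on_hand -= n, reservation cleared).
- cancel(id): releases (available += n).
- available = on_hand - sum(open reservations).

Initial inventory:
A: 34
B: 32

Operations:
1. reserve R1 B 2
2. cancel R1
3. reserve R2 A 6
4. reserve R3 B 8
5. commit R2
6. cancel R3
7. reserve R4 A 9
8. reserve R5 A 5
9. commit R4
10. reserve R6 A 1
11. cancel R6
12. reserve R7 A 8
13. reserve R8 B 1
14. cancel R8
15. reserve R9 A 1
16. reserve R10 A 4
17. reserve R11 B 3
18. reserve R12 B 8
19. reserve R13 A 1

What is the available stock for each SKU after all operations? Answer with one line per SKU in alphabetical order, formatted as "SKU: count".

Step 1: reserve R1 B 2 -> on_hand[A=34 B=32] avail[A=34 B=30] open={R1}
Step 2: cancel R1 -> on_hand[A=34 B=32] avail[A=34 B=32] open={}
Step 3: reserve R2 A 6 -> on_hand[A=34 B=32] avail[A=28 B=32] open={R2}
Step 4: reserve R3 B 8 -> on_hand[A=34 B=32] avail[A=28 B=24] open={R2,R3}
Step 5: commit R2 -> on_hand[A=28 B=32] avail[A=28 B=24] open={R3}
Step 6: cancel R3 -> on_hand[A=28 B=32] avail[A=28 B=32] open={}
Step 7: reserve R4 A 9 -> on_hand[A=28 B=32] avail[A=19 B=32] open={R4}
Step 8: reserve R5 A 5 -> on_hand[A=28 B=32] avail[A=14 B=32] open={R4,R5}
Step 9: commit R4 -> on_hand[A=19 B=32] avail[A=14 B=32] open={R5}
Step 10: reserve R6 A 1 -> on_hand[A=19 B=32] avail[A=13 B=32] open={R5,R6}
Step 11: cancel R6 -> on_hand[A=19 B=32] avail[A=14 B=32] open={R5}
Step 12: reserve R7 A 8 -> on_hand[A=19 B=32] avail[A=6 B=32] open={R5,R7}
Step 13: reserve R8 B 1 -> on_hand[A=19 B=32] avail[A=6 B=31] open={R5,R7,R8}
Step 14: cancel R8 -> on_hand[A=19 B=32] avail[A=6 B=32] open={R5,R7}
Step 15: reserve R9 A 1 -> on_hand[A=19 B=32] avail[A=5 B=32] open={R5,R7,R9}
Step 16: reserve R10 A 4 -> on_hand[A=19 B=32] avail[A=1 B=32] open={R10,R5,R7,R9}
Step 17: reserve R11 B 3 -> on_hand[A=19 B=32] avail[A=1 B=29] open={R10,R11,R5,R7,R9}
Step 18: reserve R12 B 8 -> on_hand[A=19 B=32] avail[A=1 B=21] open={R10,R11,R12,R5,R7,R9}
Step 19: reserve R13 A 1 -> on_hand[A=19 B=32] avail[A=0 B=21] open={R10,R11,R12,R13,R5,R7,R9}

Answer: A: 0
B: 21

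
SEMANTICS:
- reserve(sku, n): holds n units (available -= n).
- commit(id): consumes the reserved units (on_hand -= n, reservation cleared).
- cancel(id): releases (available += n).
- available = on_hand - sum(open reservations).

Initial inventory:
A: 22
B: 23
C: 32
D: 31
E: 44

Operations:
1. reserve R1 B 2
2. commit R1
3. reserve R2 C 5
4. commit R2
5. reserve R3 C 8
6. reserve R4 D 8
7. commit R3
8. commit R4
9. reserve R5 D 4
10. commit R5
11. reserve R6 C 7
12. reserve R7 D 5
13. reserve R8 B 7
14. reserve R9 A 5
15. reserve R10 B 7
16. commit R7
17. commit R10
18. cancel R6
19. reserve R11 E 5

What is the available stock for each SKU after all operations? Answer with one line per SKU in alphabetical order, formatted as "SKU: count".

Step 1: reserve R1 B 2 -> on_hand[A=22 B=23 C=32 D=31 E=44] avail[A=22 B=21 C=32 D=31 E=44] open={R1}
Step 2: commit R1 -> on_hand[A=22 B=21 C=32 D=31 E=44] avail[A=22 B=21 C=32 D=31 E=44] open={}
Step 3: reserve R2 C 5 -> on_hand[A=22 B=21 C=32 D=31 E=44] avail[A=22 B=21 C=27 D=31 E=44] open={R2}
Step 4: commit R2 -> on_hand[A=22 B=21 C=27 D=31 E=44] avail[A=22 B=21 C=27 D=31 E=44] open={}
Step 5: reserve R3 C 8 -> on_hand[A=22 B=21 C=27 D=31 E=44] avail[A=22 B=21 C=19 D=31 E=44] open={R3}
Step 6: reserve R4 D 8 -> on_hand[A=22 B=21 C=27 D=31 E=44] avail[A=22 B=21 C=19 D=23 E=44] open={R3,R4}
Step 7: commit R3 -> on_hand[A=22 B=21 C=19 D=31 E=44] avail[A=22 B=21 C=19 D=23 E=44] open={R4}
Step 8: commit R4 -> on_hand[A=22 B=21 C=19 D=23 E=44] avail[A=22 B=21 C=19 D=23 E=44] open={}
Step 9: reserve R5 D 4 -> on_hand[A=22 B=21 C=19 D=23 E=44] avail[A=22 B=21 C=19 D=19 E=44] open={R5}
Step 10: commit R5 -> on_hand[A=22 B=21 C=19 D=19 E=44] avail[A=22 B=21 C=19 D=19 E=44] open={}
Step 11: reserve R6 C 7 -> on_hand[A=22 B=21 C=19 D=19 E=44] avail[A=22 B=21 C=12 D=19 E=44] open={R6}
Step 12: reserve R7 D 5 -> on_hand[A=22 B=21 C=19 D=19 E=44] avail[A=22 B=21 C=12 D=14 E=44] open={R6,R7}
Step 13: reserve R8 B 7 -> on_hand[A=22 B=21 C=19 D=19 E=44] avail[A=22 B=14 C=12 D=14 E=44] open={R6,R7,R8}
Step 14: reserve R9 A 5 -> on_hand[A=22 B=21 C=19 D=19 E=44] avail[A=17 B=14 C=12 D=14 E=44] open={R6,R7,R8,R9}
Step 15: reserve R10 B 7 -> on_hand[A=22 B=21 C=19 D=19 E=44] avail[A=17 B=7 C=12 D=14 E=44] open={R10,R6,R7,R8,R9}
Step 16: commit R7 -> on_hand[A=22 B=21 C=19 D=14 E=44] avail[A=17 B=7 C=12 D=14 E=44] open={R10,R6,R8,R9}
Step 17: commit R10 -> on_hand[A=22 B=14 C=19 D=14 E=44] avail[A=17 B=7 C=12 D=14 E=44] open={R6,R8,R9}
Step 18: cancel R6 -> on_hand[A=22 B=14 C=19 D=14 E=44] avail[A=17 B=7 C=19 D=14 E=44] open={R8,R9}
Step 19: reserve R11 E 5 -> on_hand[A=22 B=14 C=19 D=14 E=44] avail[A=17 B=7 C=19 D=14 E=39] open={R11,R8,R9}

Answer: A: 17
B: 7
C: 19
D: 14
E: 39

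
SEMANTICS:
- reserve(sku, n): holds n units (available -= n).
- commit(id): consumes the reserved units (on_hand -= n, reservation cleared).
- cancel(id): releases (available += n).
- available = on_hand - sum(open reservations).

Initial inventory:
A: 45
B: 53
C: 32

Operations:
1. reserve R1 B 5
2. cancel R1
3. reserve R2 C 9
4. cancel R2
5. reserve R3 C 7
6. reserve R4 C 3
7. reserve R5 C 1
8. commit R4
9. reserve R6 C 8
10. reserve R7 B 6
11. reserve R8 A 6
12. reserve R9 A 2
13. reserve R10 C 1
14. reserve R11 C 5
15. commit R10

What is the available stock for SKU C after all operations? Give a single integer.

Answer: 7

Derivation:
Step 1: reserve R1 B 5 -> on_hand[A=45 B=53 C=32] avail[A=45 B=48 C=32] open={R1}
Step 2: cancel R1 -> on_hand[A=45 B=53 C=32] avail[A=45 B=53 C=32] open={}
Step 3: reserve R2 C 9 -> on_hand[A=45 B=53 C=32] avail[A=45 B=53 C=23] open={R2}
Step 4: cancel R2 -> on_hand[A=45 B=53 C=32] avail[A=45 B=53 C=32] open={}
Step 5: reserve R3 C 7 -> on_hand[A=45 B=53 C=32] avail[A=45 B=53 C=25] open={R3}
Step 6: reserve R4 C 3 -> on_hand[A=45 B=53 C=32] avail[A=45 B=53 C=22] open={R3,R4}
Step 7: reserve R5 C 1 -> on_hand[A=45 B=53 C=32] avail[A=45 B=53 C=21] open={R3,R4,R5}
Step 8: commit R4 -> on_hand[A=45 B=53 C=29] avail[A=45 B=53 C=21] open={R3,R5}
Step 9: reserve R6 C 8 -> on_hand[A=45 B=53 C=29] avail[A=45 B=53 C=13] open={R3,R5,R6}
Step 10: reserve R7 B 6 -> on_hand[A=45 B=53 C=29] avail[A=45 B=47 C=13] open={R3,R5,R6,R7}
Step 11: reserve R8 A 6 -> on_hand[A=45 B=53 C=29] avail[A=39 B=47 C=13] open={R3,R5,R6,R7,R8}
Step 12: reserve R9 A 2 -> on_hand[A=45 B=53 C=29] avail[A=37 B=47 C=13] open={R3,R5,R6,R7,R8,R9}
Step 13: reserve R10 C 1 -> on_hand[A=45 B=53 C=29] avail[A=37 B=47 C=12] open={R10,R3,R5,R6,R7,R8,R9}
Step 14: reserve R11 C 5 -> on_hand[A=45 B=53 C=29] avail[A=37 B=47 C=7] open={R10,R11,R3,R5,R6,R7,R8,R9}
Step 15: commit R10 -> on_hand[A=45 B=53 C=28] avail[A=37 B=47 C=7] open={R11,R3,R5,R6,R7,R8,R9}
Final available[C] = 7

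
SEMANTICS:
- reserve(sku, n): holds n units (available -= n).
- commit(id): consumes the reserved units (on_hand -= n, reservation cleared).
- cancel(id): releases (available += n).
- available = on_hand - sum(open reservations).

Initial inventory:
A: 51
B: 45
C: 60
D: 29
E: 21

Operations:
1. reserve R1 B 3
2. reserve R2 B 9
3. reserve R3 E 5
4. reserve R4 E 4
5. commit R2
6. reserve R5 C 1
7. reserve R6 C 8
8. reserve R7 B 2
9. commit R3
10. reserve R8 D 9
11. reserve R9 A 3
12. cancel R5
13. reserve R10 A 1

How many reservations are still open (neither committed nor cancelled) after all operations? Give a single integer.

Step 1: reserve R1 B 3 -> on_hand[A=51 B=45 C=60 D=29 E=21] avail[A=51 B=42 C=60 D=29 E=21] open={R1}
Step 2: reserve R2 B 9 -> on_hand[A=51 B=45 C=60 D=29 E=21] avail[A=51 B=33 C=60 D=29 E=21] open={R1,R2}
Step 3: reserve R3 E 5 -> on_hand[A=51 B=45 C=60 D=29 E=21] avail[A=51 B=33 C=60 D=29 E=16] open={R1,R2,R3}
Step 4: reserve R4 E 4 -> on_hand[A=51 B=45 C=60 D=29 E=21] avail[A=51 B=33 C=60 D=29 E=12] open={R1,R2,R3,R4}
Step 5: commit R2 -> on_hand[A=51 B=36 C=60 D=29 E=21] avail[A=51 B=33 C=60 D=29 E=12] open={R1,R3,R4}
Step 6: reserve R5 C 1 -> on_hand[A=51 B=36 C=60 D=29 E=21] avail[A=51 B=33 C=59 D=29 E=12] open={R1,R3,R4,R5}
Step 7: reserve R6 C 8 -> on_hand[A=51 B=36 C=60 D=29 E=21] avail[A=51 B=33 C=51 D=29 E=12] open={R1,R3,R4,R5,R6}
Step 8: reserve R7 B 2 -> on_hand[A=51 B=36 C=60 D=29 E=21] avail[A=51 B=31 C=51 D=29 E=12] open={R1,R3,R4,R5,R6,R7}
Step 9: commit R3 -> on_hand[A=51 B=36 C=60 D=29 E=16] avail[A=51 B=31 C=51 D=29 E=12] open={R1,R4,R5,R6,R7}
Step 10: reserve R8 D 9 -> on_hand[A=51 B=36 C=60 D=29 E=16] avail[A=51 B=31 C=51 D=20 E=12] open={R1,R4,R5,R6,R7,R8}
Step 11: reserve R9 A 3 -> on_hand[A=51 B=36 C=60 D=29 E=16] avail[A=48 B=31 C=51 D=20 E=12] open={R1,R4,R5,R6,R7,R8,R9}
Step 12: cancel R5 -> on_hand[A=51 B=36 C=60 D=29 E=16] avail[A=48 B=31 C=52 D=20 E=12] open={R1,R4,R6,R7,R8,R9}
Step 13: reserve R10 A 1 -> on_hand[A=51 B=36 C=60 D=29 E=16] avail[A=47 B=31 C=52 D=20 E=12] open={R1,R10,R4,R6,R7,R8,R9}
Open reservations: ['R1', 'R10', 'R4', 'R6', 'R7', 'R8', 'R9'] -> 7

Answer: 7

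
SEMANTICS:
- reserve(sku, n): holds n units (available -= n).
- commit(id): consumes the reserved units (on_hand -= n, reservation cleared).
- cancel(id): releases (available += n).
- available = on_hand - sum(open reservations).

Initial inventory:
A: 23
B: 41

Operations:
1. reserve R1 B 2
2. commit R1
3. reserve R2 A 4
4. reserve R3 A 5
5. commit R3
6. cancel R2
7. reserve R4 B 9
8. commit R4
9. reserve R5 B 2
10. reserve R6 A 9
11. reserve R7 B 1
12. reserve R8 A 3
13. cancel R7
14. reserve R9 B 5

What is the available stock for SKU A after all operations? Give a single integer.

Step 1: reserve R1 B 2 -> on_hand[A=23 B=41] avail[A=23 B=39] open={R1}
Step 2: commit R1 -> on_hand[A=23 B=39] avail[A=23 B=39] open={}
Step 3: reserve R2 A 4 -> on_hand[A=23 B=39] avail[A=19 B=39] open={R2}
Step 4: reserve R3 A 5 -> on_hand[A=23 B=39] avail[A=14 B=39] open={R2,R3}
Step 5: commit R3 -> on_hand[A=18 B=39] avail[A=14 B=39] open={R2}
Step 6: cancel R2 -> on_hand[A=18 B=39] avail[A=18 B=39] open={}
Step 7: reserve R4 B 9 -> on_hand[A=18 B=39] avail[A=18 B=30] open={R4}
Step 8: commit R4 -> on_hand[A=18 B=30] avail[A=18 B=30] open={}
Step 9: reserve R5 B 2 -> on_hand[A=18 B=30] avail[A=18 B=28] open={R5}
Step 10: reserve R6 A 9 -> on_hand[A=18 B=30] avail[A=9 B=28] open={R5,R6}
Step 11: reserve R7 B 1 -> on_hand[A=18 B=30] avail[A=9 B=27] open={R5,R6,R7}
Step 12: reserve R8 A 3 -> on_hand[A=18 B=30] avail[A=6 B=27] open={R5,R6,R7,R8}
Step 13: cancel R7 -> on_hand[A=18 B=30] avail[A=6 B=28] open={R5,R6,R8}
Step 14: reserve R9 B 5 -> on_hand[A=18 B=30] avail[A=6 B=23] open={R5,R6,R8,R9}
Final available[A] = 6

Answer: 6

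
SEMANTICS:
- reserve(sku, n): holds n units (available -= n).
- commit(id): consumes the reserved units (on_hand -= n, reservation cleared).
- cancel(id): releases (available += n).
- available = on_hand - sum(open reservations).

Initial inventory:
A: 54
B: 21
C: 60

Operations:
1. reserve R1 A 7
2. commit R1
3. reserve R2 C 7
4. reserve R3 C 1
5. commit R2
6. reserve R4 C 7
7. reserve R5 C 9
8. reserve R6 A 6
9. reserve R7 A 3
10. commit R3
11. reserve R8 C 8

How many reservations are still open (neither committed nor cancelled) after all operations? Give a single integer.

Step 1: reserve R1 A 7 -> on_hand[A=54 B=21 C=60] avail[A=47 B=21 C=60] open={R1}
Step 2: commit R1 -> on_hand[A=47 B=21 C=60] avail[A=47 B=21 C=60] open={}
Step 3: reserve R2 C 7 -> on_hand[A=47 B=21 C=60] avail[A=47 B=21 C=53] open={R2}
Step 4: reserve R3 C 1 -> on_hand[A=47 B=21 C=60] avail[A=47 B=21 C=52] open={R2,R3}
Step 5: commit R2 -> on_hand[A=47 B=21 C=53] avail[A=47 B=21 C=52] open={R3}
Step 6: reserve R4 C 7 -> on_hand[A=47 B=21 C=53] avail[A=47 B=21 C=45] open={R3,R4}
Step 7: reserve R5 C 9 -> on_hand[A=47 B=21 C=53] avail[A=47 B=21 C=36] open={R3,R4,R5}
Step 8: reserve R6 A 6 -> on_hand[A=47 B=21 C=53] avail[A=41 B=21 C=36] open={R3,R4,R5,R6}
Step 9: reserve R7 A 3 -> on_hand[A=47 B=21 C=53] avail[A=38 B=21 C=36] open={R3,R4,R5,R6,R7}
Step 10: commit R3 -> on_hand[A=47 B=21 C=52] avail[A=38 B=21 C=36] open={R4,R5,R6,R7}
Step 11: reserve R8 C 8 -> on_hand[A=47 B=21 C=52] avail[A=38 B=21 C=28] open={R4,R5,R6,R7,R8}
Open reservations: ['R4', 'R5', 'R6', 'R7', 'R8'] -> 5

Answer: 5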